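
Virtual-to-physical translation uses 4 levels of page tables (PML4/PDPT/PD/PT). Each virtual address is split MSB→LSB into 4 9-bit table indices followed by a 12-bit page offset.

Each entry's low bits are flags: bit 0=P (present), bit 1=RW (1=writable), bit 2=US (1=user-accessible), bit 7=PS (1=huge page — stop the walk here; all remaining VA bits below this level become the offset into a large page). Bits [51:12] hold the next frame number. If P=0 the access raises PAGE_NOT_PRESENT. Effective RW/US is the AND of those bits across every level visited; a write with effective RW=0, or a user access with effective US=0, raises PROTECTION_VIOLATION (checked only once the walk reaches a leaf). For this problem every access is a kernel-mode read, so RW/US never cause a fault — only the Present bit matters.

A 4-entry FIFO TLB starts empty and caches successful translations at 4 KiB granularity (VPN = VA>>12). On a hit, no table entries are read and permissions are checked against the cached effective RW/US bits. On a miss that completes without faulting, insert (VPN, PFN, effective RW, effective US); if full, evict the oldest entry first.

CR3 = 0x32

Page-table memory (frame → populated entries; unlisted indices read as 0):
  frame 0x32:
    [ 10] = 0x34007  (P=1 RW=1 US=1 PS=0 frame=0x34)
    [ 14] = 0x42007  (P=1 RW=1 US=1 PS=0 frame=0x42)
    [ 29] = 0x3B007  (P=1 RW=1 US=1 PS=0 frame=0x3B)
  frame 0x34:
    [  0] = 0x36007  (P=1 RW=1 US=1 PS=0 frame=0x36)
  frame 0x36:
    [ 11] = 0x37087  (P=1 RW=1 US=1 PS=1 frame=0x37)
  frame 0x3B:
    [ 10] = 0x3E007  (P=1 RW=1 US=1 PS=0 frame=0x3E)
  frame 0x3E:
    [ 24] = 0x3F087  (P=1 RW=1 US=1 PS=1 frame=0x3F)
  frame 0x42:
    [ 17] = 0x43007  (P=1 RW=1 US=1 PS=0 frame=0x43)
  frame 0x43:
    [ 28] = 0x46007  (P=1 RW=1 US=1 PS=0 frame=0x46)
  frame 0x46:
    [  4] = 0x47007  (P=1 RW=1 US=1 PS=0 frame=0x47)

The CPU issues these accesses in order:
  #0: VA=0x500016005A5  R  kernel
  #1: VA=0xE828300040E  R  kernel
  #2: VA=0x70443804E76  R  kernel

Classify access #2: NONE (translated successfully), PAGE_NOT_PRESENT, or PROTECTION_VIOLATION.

Trace:
#0 VA=0x500016005A5 (r,kernel):
  L0 @0x32[10] → 0x34007  P=1,RW=1,US=1,PS=0
  L1 @0x34[0] → 0x36007  P=1,RW=1,US=1,PS=0
  L2 @0x36[11] → 0x37087  P=1,RW=1,US=1,PS=1
  → PA=0x375A5 (huge @L2)  (3 entries read)
#1 VA=0xE828300040E (r,kernel):
  L0 @0x32[29] → 0x3B007  P=1,RW=1,US=1,PS=0
  L1 @0x3B[10] → 0x3E007  P=1,RW=1,US=1,PS=0
  L2 @0x3E[24] → 0x3F087  P=1,RW=1,US=1,PS=1
  → PA=0x3F40E (huge @L2)  (3 entries read)
#2 VA=0x70443804E76 (r,kernel):
  L0 @0x32[14] → 0x42007  P=1,RW=1,US=1,PS=0
  L1 @0x42[17] → 0x43007  P=1,RW=1,US=1,PS=0
  L2 @0x43[28] → 0x46007  P=1,RW=1,US=1,PS=0
  L3 @0x46[4] → 0x47007  P=1,RW=1,US=1,PS=0
  → PA=0x47E76  (4 entries read)

Access #2 fault: NONE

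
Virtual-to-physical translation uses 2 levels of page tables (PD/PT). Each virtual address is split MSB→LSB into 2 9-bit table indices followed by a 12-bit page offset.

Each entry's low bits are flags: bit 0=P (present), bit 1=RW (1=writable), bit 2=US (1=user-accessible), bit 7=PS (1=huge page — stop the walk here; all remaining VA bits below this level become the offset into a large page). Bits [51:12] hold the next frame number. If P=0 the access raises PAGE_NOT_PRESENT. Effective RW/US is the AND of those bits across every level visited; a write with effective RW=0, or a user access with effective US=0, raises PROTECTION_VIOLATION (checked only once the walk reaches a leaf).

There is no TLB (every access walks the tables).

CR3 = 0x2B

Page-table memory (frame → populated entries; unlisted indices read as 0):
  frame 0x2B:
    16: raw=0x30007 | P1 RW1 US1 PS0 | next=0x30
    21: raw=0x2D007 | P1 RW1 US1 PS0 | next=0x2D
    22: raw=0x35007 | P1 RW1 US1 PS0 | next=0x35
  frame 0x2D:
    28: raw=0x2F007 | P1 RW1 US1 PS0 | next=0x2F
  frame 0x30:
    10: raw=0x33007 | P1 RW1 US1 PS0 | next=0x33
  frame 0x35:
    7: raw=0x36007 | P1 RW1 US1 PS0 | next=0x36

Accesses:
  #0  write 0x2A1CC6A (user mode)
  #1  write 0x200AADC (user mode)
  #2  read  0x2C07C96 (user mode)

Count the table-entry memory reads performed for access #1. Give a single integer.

Walk each access:
#0 VA=0x2A1CC6A (w,user):
  lvl0: tbl 0x2B, slot 21 ⇒ 0x2D007 (P1/RW1/US1/PS0)
  lvl1: tbl 0x2D, slot 28 ⇒ 0x2F007 (P1/RW1/US1/PS0)
  → PA=0x2FC6A  (2 entries read)
#1 VA=0x200AADC (w,user):
  lvl0: tbl 0x2B, slot 16 ⇒ 0x30007 (P1/RW1/US1/PS0)
  lvl1: tbl 0x30, slot 10 ⇒ 0x33007 (P1/RW1/US1/PS0)
  → PA=0x33ADC  (2 entries read)
#2 VA=0x2C07C96 (r,user):
  lvl0: tbl 0x2B, slot 22 ⇒ 0x35007 (P1/RW1/US1/PS0)
  lvl1: tbl 0x35, slot 7 ⇒ 0x36007 (P1/RW1/US1/PS0)
  → PA=0x36C96  (2 entries read)

Entries read for #1: 2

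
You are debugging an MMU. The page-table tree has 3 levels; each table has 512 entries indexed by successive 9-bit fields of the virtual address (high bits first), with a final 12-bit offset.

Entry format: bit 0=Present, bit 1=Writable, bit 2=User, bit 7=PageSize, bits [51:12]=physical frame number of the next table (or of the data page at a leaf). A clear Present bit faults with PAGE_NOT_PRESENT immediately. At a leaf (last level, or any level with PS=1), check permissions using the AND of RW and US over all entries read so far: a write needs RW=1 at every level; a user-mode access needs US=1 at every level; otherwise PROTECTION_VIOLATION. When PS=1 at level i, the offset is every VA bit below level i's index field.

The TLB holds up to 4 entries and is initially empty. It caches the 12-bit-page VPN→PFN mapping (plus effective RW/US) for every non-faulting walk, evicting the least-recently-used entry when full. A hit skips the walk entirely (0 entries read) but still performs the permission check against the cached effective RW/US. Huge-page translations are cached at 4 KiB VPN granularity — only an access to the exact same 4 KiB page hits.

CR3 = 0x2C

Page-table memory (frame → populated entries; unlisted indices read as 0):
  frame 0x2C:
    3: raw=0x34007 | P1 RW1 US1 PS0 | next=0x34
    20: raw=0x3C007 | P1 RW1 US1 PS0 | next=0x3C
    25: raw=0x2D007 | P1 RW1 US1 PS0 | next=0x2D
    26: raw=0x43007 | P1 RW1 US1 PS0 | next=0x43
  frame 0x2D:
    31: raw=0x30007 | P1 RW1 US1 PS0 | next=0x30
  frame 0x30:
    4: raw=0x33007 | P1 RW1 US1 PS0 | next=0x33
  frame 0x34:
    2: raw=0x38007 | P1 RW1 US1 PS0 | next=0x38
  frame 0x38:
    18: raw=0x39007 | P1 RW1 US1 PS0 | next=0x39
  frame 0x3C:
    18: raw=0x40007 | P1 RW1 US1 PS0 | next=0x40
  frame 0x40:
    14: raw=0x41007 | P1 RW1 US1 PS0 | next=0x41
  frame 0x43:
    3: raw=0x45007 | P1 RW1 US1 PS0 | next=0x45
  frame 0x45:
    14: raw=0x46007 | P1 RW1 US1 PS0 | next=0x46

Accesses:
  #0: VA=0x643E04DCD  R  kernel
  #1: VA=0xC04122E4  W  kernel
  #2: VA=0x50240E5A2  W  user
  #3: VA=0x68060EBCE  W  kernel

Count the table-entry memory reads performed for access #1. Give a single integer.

Trace:
#0 VA=0x643E04DCD (r,kernel):
  L0: frame=0x2C idx=25 entry=0x2D007 [P=1 RW=1 US=1 PS=0]
  L1: frame=0x2D idx=31 entry=0x30007 [P=1 RW=1 US=1 PS=0]
  L2: frame=0x30 idx=4 entry=0x33007 [P=1 RW=1 US=1 PS=0]
  → PA=0x33DCD  (3 entries read)
#1 VA=0xC04122E4 (w,kernel):
  L0: frame=0x2C idx=3 entry=0x34007 [P=1 RW=1 US=1 PS=0]
  L1: frame=0x34 idx=2 entry=0x38007 [P=1 RW=1 US=1 PS=0]
  L2: frame=0x38 idx=18 entry=0x39007 [P=1 RW=1 US=1 PS=0]
  → PA=0x392E4  (3 entries read)
#2 VA=0x50240E5A2 (w,user):
  L0: frame=0x2C idx=20 entry=0x3C007 [P=1 RW=1 US=1 PS=0]
  L1: frame=0x3C idx=18 entry=0x40007 [P=1 RW=1 US=1 PS=0]
  L2: frame=0x40 idx=14 entry=0x41007 [P=1 RW=1 US=1 PS=0]
  → PA=0x415A2  (3 entries read)
#3 VA=0x68060EBCE (w,kernel):
  L0: frame=0x2C idx=26 entry=0x43007 [P=1 RW=1 US=1 PS=0]
  L1: frame=0x43 idx=3 entry=0x45007 [P=1 RW=1 US=1 PS=0]
  L2: frame=0x45 idx=14 entry=0x46007 [P=1 RW=1 US=1 PS=0]
  → PA=0x46BCE  (3 entries read)

Entries read for #1: 3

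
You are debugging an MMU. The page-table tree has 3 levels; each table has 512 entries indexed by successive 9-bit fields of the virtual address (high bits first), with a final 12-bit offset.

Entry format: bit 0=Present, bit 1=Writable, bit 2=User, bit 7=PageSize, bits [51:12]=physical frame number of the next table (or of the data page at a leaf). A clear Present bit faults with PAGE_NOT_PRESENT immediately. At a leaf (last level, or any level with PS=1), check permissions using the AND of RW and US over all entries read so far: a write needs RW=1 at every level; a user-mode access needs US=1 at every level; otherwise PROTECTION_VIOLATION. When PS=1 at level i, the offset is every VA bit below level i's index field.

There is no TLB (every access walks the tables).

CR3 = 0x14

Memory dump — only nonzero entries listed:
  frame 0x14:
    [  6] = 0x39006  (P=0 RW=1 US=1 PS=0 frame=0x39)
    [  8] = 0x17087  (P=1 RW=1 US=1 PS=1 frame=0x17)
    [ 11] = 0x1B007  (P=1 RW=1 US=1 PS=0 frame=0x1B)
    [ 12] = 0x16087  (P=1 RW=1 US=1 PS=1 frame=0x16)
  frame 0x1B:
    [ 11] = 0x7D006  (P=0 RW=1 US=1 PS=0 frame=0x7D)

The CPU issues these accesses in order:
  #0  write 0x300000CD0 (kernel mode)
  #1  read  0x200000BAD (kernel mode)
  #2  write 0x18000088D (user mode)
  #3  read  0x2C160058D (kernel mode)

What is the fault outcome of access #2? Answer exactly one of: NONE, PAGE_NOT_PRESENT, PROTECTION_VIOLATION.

Trace:
#0 VA=0x300000CD0 (w,kernel):
  L0 @0x14[12] → 0x16087  P=1,RW=1,US=1,PS=1
  ⇒ phys 0x16CD0 (huge @L0)  [1 reads]
#1 VA=0x200000BAD (r,kernel):
  L0 @0x14[8] → 0x17087  P=1,RW=1,US=1,PS=1
  ⇒ phys 0x17BAD (huge @L0)  [1 reads]
#2 VA=0x18000088D (w,user):
  L0 @0x14[6] → 0x39006  P=0,RW=1,US=1,PS=0
  → PAGE_NOT_PRESENT  (1 entries read)
#3 VA=0x2C160058D (r,kernel):
  L0 @0x14[11] → 0x1B007  P=1,RW=1,US=1,PS=0
  L1 @0x1B[11] → 0x7D006  P=0,RW=1,US=1,PS=0
  → PAGE_NOT_PRESENT  (2 entries read)

Access #2 fault: PAGE_NOT_PRESENT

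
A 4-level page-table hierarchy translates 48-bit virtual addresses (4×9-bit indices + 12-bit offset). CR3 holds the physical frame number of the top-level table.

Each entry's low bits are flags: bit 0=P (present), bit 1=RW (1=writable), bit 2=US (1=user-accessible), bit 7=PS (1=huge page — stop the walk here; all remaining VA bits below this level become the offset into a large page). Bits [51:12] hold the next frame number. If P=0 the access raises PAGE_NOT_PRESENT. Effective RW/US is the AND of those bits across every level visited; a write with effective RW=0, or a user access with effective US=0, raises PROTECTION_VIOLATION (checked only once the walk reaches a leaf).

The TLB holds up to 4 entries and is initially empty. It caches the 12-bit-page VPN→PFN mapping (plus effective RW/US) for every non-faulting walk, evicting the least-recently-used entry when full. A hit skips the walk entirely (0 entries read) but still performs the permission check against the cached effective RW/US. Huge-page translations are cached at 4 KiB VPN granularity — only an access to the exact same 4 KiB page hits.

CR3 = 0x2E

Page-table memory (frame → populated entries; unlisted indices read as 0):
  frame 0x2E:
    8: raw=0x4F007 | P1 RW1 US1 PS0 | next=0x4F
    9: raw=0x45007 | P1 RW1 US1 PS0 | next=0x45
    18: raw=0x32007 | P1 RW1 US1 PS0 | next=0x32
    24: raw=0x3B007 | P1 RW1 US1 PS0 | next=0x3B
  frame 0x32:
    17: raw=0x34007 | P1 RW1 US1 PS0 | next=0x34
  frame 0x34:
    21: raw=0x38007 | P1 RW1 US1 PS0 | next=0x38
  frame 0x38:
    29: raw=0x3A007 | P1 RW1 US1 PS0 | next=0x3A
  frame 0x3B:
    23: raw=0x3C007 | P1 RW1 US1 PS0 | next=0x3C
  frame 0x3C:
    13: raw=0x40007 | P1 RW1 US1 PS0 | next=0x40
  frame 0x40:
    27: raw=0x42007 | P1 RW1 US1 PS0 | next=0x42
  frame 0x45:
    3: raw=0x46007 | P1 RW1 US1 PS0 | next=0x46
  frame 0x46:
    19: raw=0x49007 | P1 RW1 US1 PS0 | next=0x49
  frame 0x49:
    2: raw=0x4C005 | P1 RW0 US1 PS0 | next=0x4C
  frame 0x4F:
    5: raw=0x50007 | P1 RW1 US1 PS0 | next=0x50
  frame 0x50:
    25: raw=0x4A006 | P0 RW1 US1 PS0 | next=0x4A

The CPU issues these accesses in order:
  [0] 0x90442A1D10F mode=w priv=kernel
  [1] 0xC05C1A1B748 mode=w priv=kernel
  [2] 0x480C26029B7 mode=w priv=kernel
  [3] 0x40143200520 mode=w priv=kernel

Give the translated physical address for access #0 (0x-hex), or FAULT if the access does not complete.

Per-access translation:
#0 VA=0x90442A1D10F (w,kernel):
  lvl0: tbl 0x2E, slot 18 ⇒ 0x32007 (P1/RW1/US1/PS0)
  lvl1: tbl 0x32, slot 17 ⇒ 0x34007 (P1/RW1/US1/PS0)
  lvl2: tbl 0x34, slot 21 ⇒ 0x38007 (P1/RW1/US1/PS0)
  lvl3: tbl 0x38, slot 29 ⇒ 0x3A007 (P1/RW1/US1/PS0)
  ⇒ phys 0x3A10F  [4 reads]
#1 VA=0xC05C1A1B748 (w,kernel):
  lvl0: tbl 0x2E, slot 24 ⇒ 0x3B007 (P1/RW1/US1/PS0)
  lvl1: tbl 0x3B, slot 23 ⇒ 0x3C007 (P1/RW1/US1/PS0)
  lvl2: tbl 0x3C, slot 13 ⇒ 0x40007 (P1/RW1/US1/PS0)
  lvl3: tbl 0x40, slot 27 ⇒ 0x42007 (P1/RW1/US1/PS0)
  ⇒ phys 0x42748  [4 reads]
#2 VA=0x480C26029B7 (w,kernel):
  lvl0: tbl 0x2E, slot 9 ⇒ 0x45007 (P1/RW1/US1/PS0)
  lvl1: tbl 0x45, slot 3 ⇒ 0x46007 (P1/RW1/US1/PS0)
  lvl2: tbl 0x46, slot 19 ⇒ 0x49007 (P1/RW1/US1/PS0)
  lvl3: tbl 0x49, slot 2 ⇒ 0x4C005 (P1/RW0/US1/PS0)
  ⇒ fault: PROTECTION_VIOLATION  — 4 lookups
#3 VA=0x40143200520 (w,kernel):
  lvl0: tbl 0x2E, slot 8 ⇒ 0x4F007 (P1/RW1/US1/PS0)
  lvl1: tbl 0x4F, slot 5 ⇒ 0x50007 (P1/RW1/US1/PS0)
  lvl2: tbl 0x50, slot 25 ⇒ 0x4A006 (P0/RW1/US1/PS0)
  ⇒ fault: PAGE_NOT_PRESENT  — 3 lookups

Access #0 PA: 0x3A10F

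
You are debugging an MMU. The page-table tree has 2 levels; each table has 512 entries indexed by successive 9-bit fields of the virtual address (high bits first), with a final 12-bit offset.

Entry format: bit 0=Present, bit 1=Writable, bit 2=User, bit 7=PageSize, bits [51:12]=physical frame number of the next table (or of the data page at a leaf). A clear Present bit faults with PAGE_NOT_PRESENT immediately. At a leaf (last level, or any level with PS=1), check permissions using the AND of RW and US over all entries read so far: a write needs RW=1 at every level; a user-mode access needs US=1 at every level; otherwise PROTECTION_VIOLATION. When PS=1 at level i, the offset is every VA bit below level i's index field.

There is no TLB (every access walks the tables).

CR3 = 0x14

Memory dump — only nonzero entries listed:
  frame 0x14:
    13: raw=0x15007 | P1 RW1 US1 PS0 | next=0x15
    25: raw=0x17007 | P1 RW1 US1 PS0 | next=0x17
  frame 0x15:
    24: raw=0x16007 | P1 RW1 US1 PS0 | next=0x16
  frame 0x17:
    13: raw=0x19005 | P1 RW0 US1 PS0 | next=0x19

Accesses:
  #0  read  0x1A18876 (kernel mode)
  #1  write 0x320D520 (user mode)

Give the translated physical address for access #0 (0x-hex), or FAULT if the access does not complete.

Walk each access:
#0 VA=0x1A18876 (r,kernel):
  L0: frame=0x14 idx=13 entry=0x15007 [P=1 RW=1 US=1 PS=0]
  L1: frame=0x15 idx=24 entry=0x16007 [P=1 RW=1 US=1 PS=0]
  → PA=0x16876  (2 entries read)
#1 VA=0x320D520 (w,user):
  L0: frame=0x14 idx=25 entry=0x17007 [P=1 RW=1 US=1 PS=0]
  L1: frame=0x17 idx=13 entry=0x19005 [P=1 RW=0 US=1 PS=0]
  ✗ PROTECTION_VIOLATION  [2 reads]

Access #0 PA: 0x16876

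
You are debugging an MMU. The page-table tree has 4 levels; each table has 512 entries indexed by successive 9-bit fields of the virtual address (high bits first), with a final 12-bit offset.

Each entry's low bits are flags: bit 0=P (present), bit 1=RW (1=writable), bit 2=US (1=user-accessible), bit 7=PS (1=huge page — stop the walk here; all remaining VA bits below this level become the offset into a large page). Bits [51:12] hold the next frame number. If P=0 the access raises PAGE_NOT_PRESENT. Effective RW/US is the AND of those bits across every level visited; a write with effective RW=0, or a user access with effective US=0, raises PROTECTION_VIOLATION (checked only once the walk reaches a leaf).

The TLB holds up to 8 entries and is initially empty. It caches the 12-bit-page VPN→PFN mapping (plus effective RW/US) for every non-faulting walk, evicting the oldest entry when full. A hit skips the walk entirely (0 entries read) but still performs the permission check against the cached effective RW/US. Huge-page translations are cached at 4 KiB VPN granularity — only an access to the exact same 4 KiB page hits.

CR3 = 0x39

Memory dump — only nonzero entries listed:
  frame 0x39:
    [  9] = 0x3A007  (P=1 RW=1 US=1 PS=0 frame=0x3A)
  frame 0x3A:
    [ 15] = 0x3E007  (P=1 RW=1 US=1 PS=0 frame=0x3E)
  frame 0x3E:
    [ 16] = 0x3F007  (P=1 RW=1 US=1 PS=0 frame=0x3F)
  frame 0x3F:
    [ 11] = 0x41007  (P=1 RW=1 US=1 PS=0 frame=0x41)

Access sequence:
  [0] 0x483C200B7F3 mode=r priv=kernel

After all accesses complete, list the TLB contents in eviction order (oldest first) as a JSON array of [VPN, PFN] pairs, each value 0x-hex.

Trace:
#0 VA=0x483C200B7F3 (r,kernel):
  lvl0: tbl 0x39, slot 9 ⇒ 0x3A007 (P1/RW1/US1/PS0)
  lvl1: tbl 0x3A, slot 15 ⇒ 0x3E007 (P1/RW1/US1/PS0)
  lvl2: tbl 0x3E, slot 16 ⇒ 0x3F007 (P1/RW1/US1/PS0)
  lvl3: tbl 0x3F, slot 11 ⇒ 0x41007 (P1/RW1/US1/PS0)
  ⇒ phys 0x417F3  [4 reads]

TLB: [["0x483C200B", "0x41"]]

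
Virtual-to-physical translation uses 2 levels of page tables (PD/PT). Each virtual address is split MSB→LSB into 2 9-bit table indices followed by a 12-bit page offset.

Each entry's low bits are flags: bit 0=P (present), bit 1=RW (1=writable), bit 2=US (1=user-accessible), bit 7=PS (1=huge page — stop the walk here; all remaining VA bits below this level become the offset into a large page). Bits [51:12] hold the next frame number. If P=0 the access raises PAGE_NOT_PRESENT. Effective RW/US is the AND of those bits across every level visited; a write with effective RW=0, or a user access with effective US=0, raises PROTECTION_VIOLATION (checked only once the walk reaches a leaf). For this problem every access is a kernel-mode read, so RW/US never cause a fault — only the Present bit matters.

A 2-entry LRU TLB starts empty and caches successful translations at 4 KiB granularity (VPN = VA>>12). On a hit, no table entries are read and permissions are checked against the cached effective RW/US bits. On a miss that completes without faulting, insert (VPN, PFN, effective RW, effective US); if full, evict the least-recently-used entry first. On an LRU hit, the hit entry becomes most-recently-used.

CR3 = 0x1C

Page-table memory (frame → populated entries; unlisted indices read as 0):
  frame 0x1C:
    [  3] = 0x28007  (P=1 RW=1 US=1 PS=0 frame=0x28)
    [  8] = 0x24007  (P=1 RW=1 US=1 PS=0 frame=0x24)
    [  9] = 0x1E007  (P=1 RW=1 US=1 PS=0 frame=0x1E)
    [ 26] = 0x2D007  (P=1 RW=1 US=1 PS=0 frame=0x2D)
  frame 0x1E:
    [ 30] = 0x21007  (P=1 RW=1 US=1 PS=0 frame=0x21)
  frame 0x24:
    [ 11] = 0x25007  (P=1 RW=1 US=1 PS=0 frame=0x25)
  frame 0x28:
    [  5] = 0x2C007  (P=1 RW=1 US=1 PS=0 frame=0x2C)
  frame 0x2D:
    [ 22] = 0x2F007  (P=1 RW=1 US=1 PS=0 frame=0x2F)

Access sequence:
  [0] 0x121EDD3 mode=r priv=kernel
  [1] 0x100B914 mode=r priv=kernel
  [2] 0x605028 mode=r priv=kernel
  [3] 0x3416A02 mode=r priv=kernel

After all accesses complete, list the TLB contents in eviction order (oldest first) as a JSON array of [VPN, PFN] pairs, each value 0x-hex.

Per-access translation:
#0 VA=0x121EDD3 (r,kernel):
  [0] read 0x1C idx=9: raw=0x1E007 flags P=1 W=1 U=1 S=0
  [1] read 0x1E idx=30: raw=0x21007 flags P=1 W=1 U=1 S=0
  → PA=0x21DD3  (2 entries read)
#1 VA=0x100B914 (r,kernel):
  [0] read 0x1C idx=8: raw=0x24007 flags P=1 W=1 U=1 S=0
  [1] read 0x24 idx=11: raw=0x25007 flags P=1 W=1 U=1 S=0
  → PA=0x25914  (2 entries read)
#2 VA=0x605028 (r,kernel):
  [0] read 0x1C idx=3: raw=0x28007 flags P=1 W=1 U=1 S=0
  [1] read 0x28 idx=5: raw=0x2C007 flags P=1 W=1 U=1 S=0
  → PA=0x2C028  (2 entries read)
#3 VA=0x3416A02 (r,kernel):
  [0] read 0x1C idx=26: raw=0x2D007 flags P=1 W=1 U=1 S=0
  [1] read 0x2D idx=22: raw=0x2F007 flags P=1 W=1 U=1 S=0
  → PA=0x2FA02  (2 entries read)

TLB: [["0x605", "0x2C"], ["0x3416", "0x2F"]]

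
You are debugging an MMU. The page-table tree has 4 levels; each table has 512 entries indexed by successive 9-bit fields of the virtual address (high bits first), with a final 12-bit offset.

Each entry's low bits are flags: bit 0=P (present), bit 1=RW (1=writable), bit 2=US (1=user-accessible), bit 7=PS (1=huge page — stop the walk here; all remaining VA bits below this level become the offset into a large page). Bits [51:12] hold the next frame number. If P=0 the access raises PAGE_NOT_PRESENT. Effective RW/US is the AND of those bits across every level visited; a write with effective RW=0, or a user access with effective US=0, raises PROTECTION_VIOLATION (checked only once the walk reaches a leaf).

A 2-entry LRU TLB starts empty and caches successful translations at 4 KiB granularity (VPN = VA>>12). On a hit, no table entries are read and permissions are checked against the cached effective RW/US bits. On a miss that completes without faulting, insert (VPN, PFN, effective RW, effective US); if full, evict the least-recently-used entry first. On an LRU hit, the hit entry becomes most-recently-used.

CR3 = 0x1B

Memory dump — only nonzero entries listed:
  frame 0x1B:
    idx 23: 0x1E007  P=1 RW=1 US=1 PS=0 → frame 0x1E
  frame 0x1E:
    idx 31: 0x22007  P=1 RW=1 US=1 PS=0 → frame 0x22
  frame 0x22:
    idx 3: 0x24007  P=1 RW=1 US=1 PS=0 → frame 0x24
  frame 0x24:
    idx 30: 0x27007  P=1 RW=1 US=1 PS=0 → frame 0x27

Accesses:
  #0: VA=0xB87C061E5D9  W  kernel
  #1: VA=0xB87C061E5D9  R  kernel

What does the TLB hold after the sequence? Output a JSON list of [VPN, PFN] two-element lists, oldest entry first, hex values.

Trace:
#0 VA=0xB87C061E5D9 (w,kernel):
  [0] read 0x1B idx=23: raw=0x1E007 flags P=1 W=1 U=1 S=0
  [1] read 0x1E idx=31: raw=0x22007 flags P=1 W=1 U=1 S=0
  [2] read 0x22 idx=3: raw=0x24007 flags P=1 W=1 U=1 S=0
  [3] read 0x24 idx=30: raw=0x27007 flags P=1 W=1 U=1 S=0
  ⇒ phys 0x275D9  [4 reads]
#1 VA=0xB87C061E5D9 (r,kernel):
  TLB hit vpn=0xB87C061E → PA=0x275D9

TLB: [["0xB87C061E", "0x27"]]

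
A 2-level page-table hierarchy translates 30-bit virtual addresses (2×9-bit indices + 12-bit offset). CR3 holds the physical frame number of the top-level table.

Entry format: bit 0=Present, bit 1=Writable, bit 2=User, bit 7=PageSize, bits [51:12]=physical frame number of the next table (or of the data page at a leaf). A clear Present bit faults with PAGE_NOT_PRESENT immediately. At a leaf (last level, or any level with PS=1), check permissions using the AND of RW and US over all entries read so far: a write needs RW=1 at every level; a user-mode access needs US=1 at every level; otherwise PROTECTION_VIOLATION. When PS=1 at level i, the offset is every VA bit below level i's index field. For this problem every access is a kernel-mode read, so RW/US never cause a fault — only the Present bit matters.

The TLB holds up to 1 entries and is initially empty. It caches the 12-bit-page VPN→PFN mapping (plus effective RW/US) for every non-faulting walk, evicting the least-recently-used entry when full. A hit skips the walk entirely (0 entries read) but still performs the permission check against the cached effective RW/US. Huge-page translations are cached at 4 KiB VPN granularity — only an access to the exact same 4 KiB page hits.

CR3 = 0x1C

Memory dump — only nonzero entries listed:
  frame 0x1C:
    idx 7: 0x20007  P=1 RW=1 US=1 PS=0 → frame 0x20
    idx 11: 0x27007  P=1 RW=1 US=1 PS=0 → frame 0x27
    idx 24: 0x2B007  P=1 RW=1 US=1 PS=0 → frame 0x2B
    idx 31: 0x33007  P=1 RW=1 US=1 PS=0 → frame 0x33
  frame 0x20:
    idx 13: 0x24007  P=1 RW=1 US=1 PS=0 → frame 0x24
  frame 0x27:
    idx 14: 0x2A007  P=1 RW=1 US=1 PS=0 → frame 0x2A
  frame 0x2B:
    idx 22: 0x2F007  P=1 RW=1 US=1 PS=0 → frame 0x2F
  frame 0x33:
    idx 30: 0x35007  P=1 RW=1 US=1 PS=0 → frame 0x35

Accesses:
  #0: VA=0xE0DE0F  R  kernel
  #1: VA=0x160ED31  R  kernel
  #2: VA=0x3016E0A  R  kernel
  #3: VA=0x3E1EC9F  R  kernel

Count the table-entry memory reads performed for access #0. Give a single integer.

Trace:
#0 VA=0xE0DE0F (r,kernel):
  [0] read 0x1C idx=7: raw=0x20007 flags P=1 W=1 U=1 S=0
  [1] read 0x20 idx=13: raw=0x24007 flags P=1 W=1 U=1 S=0
  ⇒ phys 0x24E0F  [2 reads]
#1 VA=0x160ED31 (r,kernel):
  [0] read 0x1C idx=11: raw=0x27007 flags P=1 W=1 U=1 S=0
  [1] read 0x27 idx=14: raw=0x2A007 flags P=1 W=1 U=1 S=0
  ⇒ phys 0x2AD31  [2 reads]
#2 VA=0x3016E0A (r,kernel):
  [0] read 0x1C idx=24: raw=0x2B007 flags P=1 W=1 U=1 S=0
  [1] read 0x2B idx=22: raw=0x2F007 flags P=1 W=1 U=1 S=0
  ⇒ phys 0x2FE0A  [2 reads]
#3 VA=0x3E1EC9F (r,kernel):
  [0] read 0x1C idx=31: raw=0x33007 flags P=1 W=1 U=1 S=0
  [1] read 0x33 idx=30: raw=0x35007 flags P=1 W=1 U=1 S=0
  ⇒ phys 0x35C9F  [2 reads]

Entries read for #0: 2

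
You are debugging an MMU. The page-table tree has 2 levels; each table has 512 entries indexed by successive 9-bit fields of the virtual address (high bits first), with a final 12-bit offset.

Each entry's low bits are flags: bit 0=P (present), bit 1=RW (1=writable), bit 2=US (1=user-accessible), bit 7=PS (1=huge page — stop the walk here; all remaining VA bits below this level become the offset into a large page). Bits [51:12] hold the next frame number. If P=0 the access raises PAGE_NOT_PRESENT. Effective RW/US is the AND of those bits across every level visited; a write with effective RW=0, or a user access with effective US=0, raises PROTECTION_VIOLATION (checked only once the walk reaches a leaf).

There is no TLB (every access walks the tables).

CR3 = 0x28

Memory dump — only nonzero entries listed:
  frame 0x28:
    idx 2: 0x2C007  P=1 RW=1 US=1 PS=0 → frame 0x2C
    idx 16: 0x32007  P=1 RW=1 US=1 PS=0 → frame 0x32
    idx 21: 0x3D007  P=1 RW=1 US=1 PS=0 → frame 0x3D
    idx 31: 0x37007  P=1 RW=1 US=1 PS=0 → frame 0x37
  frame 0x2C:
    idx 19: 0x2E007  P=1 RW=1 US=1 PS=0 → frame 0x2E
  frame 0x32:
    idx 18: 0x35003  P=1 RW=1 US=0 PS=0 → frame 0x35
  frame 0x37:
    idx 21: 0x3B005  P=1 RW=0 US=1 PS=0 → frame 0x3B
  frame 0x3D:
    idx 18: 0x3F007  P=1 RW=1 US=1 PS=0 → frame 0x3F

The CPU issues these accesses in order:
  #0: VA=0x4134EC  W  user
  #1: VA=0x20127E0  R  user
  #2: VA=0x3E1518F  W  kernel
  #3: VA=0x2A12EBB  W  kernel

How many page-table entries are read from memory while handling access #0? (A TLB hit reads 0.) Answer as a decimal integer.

Per-access translation:
#0 VA=0x4134EC (w,user):
  L0: frame=0x28 idx=2 entry=0x2C007 [P=1 RW=1 US=1 PS=0]
  L1: frame=0x2C idx=19 entry=0x2E007 [P=1 RW=1 US=1 PS=0]
  ✓ 0x2E4EC  — 2 lookups
#1 VA=0x20127E0 (r,user):
  L0: frame=0x28 idx=16 entry=0x32007 [P=1 RW=1 US=1 PS=0]
  L1: frame=0x32 idx=18 entry=0x35003 [P=1 RW=1 US=0 PS=0]
  ⇒ fault: PROTECTION_VIOLATION  — 2 lookups
#2 VA=0x3E1518F (w,kernel):
  L0: frame=0x28 idx=31 entry=0x37007 [P=1 RW=1 US=1 PS=0]
  L1: frame=0x37 idx=21 entry=0x3B005 [P=1 RW=0 US=1 PS=0]
  ⇒ fault: PROTECTION_VIOLATION  — 2 lookups
#3 VA=0x2A12EBB (w,kernel):
  L0: frame=0x28 idx=21 entry=0x3D007 [P=1 RW=1 US=1 PS=0]
  L1: frame=0x3D idx=18 entry=0x3F007 [P=1 RW=1 US=1 PS=0]
  ✓ 0x3FEBB  — 2 lookups

Entries read for #0: 2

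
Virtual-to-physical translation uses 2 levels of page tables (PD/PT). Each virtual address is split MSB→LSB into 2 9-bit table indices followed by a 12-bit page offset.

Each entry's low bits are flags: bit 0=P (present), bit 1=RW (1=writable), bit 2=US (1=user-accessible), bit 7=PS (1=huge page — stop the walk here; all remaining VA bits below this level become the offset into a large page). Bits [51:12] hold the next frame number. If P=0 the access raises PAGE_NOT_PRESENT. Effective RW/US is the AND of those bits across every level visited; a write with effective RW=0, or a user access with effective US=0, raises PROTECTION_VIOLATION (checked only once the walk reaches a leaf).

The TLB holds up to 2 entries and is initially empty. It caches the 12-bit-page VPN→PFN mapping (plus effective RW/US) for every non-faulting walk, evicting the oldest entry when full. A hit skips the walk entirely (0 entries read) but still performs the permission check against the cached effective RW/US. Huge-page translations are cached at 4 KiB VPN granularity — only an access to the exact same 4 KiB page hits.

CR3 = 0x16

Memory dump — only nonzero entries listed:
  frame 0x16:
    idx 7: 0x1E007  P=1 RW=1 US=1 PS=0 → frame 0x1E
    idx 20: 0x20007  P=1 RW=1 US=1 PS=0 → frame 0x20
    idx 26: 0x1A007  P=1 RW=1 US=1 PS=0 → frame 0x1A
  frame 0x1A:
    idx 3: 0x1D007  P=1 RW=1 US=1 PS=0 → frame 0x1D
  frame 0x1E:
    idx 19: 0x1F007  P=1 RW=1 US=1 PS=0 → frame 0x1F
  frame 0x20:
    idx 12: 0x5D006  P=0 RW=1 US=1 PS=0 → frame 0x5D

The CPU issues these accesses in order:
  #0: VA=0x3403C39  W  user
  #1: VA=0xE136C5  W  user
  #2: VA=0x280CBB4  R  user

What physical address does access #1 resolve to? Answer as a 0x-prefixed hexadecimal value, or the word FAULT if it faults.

Per-access translation:
#0 VA=0x3403C39 (w,user):
  L0: frame=0x16 idx=26 entry=0x1A007 [P=1 RW=1 US=1 PS=0]
  L1: frame=0x1A idx=3 entry=0x1D007 [P=1 RW=1 US=1 PS=0]
  → PA=0x1DC39  (2 entries read)
#1 VA=0xE136C5 (w,user):
  L0: frame=0x16 idx=7 entry=0x1E007 [P=1 RW=1 US=1 PS=0]
  L1: frame=0x1E idx=19 entry=0x1F007 [P=1 RW=1 US=1 PS=0]
  → PA=0x1F6C5  (2 entries read)
#2 VA=0x280CBB4 (r,user):
  L0: frame=0x16 idx=20 entry=0x20007 [P=1 RW=1 US=1 PS=0]
  L1: frame=0x20 idx=12 entry=0x5D006 [P=0 RW=1 US=1 PS=0]
  → PAGE_NOT_PRESENT  (2 entries read)

Access #1 PA: 0x1F6C5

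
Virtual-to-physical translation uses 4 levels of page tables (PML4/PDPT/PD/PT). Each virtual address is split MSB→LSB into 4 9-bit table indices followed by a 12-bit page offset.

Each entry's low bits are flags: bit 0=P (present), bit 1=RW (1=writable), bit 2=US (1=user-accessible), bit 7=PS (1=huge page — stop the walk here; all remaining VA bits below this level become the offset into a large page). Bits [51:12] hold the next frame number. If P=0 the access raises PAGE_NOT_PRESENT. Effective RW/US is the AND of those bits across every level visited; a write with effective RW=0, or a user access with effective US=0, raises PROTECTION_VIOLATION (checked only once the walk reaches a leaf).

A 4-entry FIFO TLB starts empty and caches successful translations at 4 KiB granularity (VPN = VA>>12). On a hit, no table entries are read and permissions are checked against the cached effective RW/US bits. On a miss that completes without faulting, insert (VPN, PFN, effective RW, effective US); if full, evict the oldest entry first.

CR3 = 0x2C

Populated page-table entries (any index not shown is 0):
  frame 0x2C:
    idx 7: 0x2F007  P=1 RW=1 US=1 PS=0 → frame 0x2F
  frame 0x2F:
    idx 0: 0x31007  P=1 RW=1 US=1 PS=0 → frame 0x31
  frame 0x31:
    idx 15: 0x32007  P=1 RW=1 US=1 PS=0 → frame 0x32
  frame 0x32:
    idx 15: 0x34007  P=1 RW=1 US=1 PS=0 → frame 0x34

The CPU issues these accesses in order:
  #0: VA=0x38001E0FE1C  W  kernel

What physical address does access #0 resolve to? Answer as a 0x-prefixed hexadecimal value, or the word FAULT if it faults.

Trace:
#0 VA=0x38001E0FE1C (w,kernel):
  lvl0: tbl 0x2C, slot 7 ⇒ 0x2F007 (P1/RW1/US1/PS0)
  lvl1: tbl 0x2F, slot 0 ⇒ 0x31007 (P1/RW1/US1/PS0)
  lvl2: tbl 0x31, slot 15 ⇒ 0x32007 (P1/RW1/US1/PS0)
  lvl3: tbl 0x32, slot 15 ⇒ 0x34007 (P1/RW1/US1/PS0)
  → PA=0x34E1C  (4 entries read)

Access #0 PA: 0x34E1C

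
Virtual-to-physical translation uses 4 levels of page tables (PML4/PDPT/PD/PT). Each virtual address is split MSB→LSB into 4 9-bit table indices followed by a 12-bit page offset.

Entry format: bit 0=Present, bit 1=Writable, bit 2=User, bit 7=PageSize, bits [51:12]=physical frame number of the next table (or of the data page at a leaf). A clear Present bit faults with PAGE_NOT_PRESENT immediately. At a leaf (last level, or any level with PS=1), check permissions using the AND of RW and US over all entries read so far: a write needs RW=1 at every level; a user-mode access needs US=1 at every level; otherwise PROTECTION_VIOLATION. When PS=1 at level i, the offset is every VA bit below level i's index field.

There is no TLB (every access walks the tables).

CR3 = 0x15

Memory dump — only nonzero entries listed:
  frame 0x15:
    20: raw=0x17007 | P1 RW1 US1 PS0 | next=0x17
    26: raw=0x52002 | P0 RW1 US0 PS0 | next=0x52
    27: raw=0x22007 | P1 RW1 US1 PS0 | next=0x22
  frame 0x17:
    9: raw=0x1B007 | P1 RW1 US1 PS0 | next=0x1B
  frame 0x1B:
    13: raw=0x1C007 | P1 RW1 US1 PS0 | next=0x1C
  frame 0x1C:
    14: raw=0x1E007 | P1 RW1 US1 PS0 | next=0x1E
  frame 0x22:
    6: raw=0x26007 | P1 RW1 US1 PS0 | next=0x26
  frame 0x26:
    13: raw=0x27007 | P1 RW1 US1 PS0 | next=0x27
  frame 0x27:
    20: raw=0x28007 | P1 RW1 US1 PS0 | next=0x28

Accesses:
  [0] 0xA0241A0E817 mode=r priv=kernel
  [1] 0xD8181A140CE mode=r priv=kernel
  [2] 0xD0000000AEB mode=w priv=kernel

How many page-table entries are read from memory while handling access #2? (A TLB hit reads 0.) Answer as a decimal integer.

Walk each access:
#0 VA=0xA0241A0E817 (r,kernel):
  L0 @0x15[20] → 0x17007  P=1,RW=1,US=1,PS=0
  L1 @0x17[9] → 0x1B007  P=1,RW=1,US=1,PS=0
  L2 @0x1B[13] → 0x1C007  P=1,RW=1,US=1,PS=0
  L3 @0x1C[14] → 0x1E007  P=1,RW=1,US=1,PS=0
  ✓ 0x1E817  — 4 lookups
#1 VA=0xD8181A140CE (r,kernel):
  L0 @0x15[27] → 0x22007  P=1,RW=1,US=1,PS=0
  L1 @0x22[6] → 0x26007  P=1,RW=1,US=1,PS=0
  L2 @0x26[13] → 0x27007  P=1,RW=1,US=1,PS=0
  L3 @0x27[20] → 0x28007  P=1,RW=1,US=1,PS=0
  ✓ 0x280CE  — 4 lookups
#2 VA=0xD0000000AEB (w,kernel):
  L0 @0x15[26] → 0x52002  P=0,RW=1,US=0,PS=0
  ⇒ fault: PAGE_NOT_PRESENT  — 1 lookups

Entries read for #2: 1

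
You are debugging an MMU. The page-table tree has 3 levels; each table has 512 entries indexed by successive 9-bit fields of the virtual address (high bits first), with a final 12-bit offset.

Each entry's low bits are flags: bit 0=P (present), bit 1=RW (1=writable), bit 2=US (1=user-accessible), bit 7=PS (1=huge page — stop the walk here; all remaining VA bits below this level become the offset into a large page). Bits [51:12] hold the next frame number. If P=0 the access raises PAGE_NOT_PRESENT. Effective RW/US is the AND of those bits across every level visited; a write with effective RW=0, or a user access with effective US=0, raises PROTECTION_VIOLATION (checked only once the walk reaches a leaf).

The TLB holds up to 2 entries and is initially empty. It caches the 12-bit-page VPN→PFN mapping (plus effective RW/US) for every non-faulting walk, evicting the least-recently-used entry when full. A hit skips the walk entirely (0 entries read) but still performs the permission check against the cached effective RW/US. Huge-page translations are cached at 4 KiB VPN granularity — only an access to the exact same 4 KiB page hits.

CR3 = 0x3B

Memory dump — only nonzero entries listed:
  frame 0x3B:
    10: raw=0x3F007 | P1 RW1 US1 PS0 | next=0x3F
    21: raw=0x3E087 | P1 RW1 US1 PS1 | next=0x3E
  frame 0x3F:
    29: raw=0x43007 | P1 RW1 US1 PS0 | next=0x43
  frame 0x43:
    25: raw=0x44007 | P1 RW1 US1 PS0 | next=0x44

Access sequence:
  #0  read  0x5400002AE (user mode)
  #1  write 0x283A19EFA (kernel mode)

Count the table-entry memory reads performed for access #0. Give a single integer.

Walk each access:
#0 VA=0x5400002AE (r,user):
  [0] read 0x3B idx=21: raw=0x3E087 flags P=1 W=1 U=1 S=1
  → PA=0x3E2AE (huge @L0)  (1 entries read)
#1 VA=0x283A19EFA (w,kernel):
  [0] read 0x3B idx=10: raw=0x3F007 flags P=1 W=1 U=1 S=0
  [1] read 0x3F idx=29: raw=0x43007 flags P=1 W=1 U=1 S=0
  [2] read 0x43 idx=25: raw=0x44007 flags P=1 W=1 U=1 S=0
  → PA=0x44EFA  (3 entries read)

Entries read for #0: 1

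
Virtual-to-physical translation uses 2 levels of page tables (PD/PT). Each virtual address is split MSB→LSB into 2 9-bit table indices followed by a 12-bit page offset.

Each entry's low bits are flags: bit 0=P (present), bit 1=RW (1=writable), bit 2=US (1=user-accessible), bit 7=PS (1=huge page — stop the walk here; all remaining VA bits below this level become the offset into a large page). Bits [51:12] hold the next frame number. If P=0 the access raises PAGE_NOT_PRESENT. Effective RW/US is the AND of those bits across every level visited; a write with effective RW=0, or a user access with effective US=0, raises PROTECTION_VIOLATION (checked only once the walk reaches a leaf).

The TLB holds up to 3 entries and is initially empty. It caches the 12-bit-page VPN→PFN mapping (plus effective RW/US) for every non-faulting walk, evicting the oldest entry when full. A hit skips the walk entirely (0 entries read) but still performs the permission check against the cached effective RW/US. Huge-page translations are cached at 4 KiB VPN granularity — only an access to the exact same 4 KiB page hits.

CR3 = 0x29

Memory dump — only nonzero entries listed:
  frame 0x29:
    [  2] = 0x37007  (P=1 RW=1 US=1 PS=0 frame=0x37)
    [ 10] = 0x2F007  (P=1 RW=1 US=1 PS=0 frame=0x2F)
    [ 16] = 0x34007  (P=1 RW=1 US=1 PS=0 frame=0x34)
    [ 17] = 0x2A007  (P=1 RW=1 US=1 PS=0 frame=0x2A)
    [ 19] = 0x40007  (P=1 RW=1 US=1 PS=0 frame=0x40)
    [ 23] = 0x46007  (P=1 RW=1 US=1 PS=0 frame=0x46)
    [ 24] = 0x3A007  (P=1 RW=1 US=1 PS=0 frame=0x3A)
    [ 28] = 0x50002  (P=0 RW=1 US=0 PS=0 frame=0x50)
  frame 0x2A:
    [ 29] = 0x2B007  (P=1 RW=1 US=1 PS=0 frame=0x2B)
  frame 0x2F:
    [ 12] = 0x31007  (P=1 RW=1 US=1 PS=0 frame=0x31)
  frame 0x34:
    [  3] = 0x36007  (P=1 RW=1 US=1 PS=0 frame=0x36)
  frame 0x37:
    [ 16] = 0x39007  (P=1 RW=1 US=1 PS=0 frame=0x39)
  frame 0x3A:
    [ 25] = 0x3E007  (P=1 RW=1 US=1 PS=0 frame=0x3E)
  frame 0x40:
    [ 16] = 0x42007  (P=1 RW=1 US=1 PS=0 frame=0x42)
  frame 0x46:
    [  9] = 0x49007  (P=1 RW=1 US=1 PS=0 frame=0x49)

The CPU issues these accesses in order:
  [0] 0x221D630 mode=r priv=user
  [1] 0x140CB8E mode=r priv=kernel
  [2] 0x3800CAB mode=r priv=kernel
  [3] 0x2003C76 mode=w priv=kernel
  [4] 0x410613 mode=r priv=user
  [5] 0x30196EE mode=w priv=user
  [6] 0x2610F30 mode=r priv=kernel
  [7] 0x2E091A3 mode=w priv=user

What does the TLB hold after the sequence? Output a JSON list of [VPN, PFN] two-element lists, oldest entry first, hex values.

Trace:
#0 VA=0x221D630 (r,user):
  L0 @0x29[17] → 0x2A007  P=1,RW=1,US=1,PS=0
  L1 @0x2A[29] → 0x2B007  P=1,RW=1,US=1,PS=0
  ⇒ phys 0x2B630  [2 reads]
#1 VA=0x140CB8E (r,kernel):
  L0 @0x29[10] → 0x2F007  P=1,RW=1,US=1,PS=0
  L1 @0x2F[12] → 0x31007  P=1,RW=1,US=1,PS=0
  ⇒ phys 0x31B8E  [2 reads]
#2 VA=0x3800CAB (r,kernel):
  L0 @0x29[28] → 0x50002  P=0,RW=1,US=0,PS=0
  ✗ PAGE_NOT_PRESENT  [1 reads]
#3 VA=0x2003C76 (w,kernel):
  L0 @0x29[16] → 0x34007  P=1,RW=1,US=1,PS=0
  L1 @0x34[3] → 0x36007  P=1,RW=1,US=1,PS=0
  ⇒ phys 0x36C76  [2 reads]
#4 VA=0x410613 (r,user):
  L0 @0x29[2] → 0x37007  P=1,RW=1,US=1,PS=0
  L1 @0x37[16] → 0x39007  P=1,RW=1,US=1,PS=0
  ⇒ phys 0x39613  [2 reads]
#5 VA=0x30196EE (w,user):
  L0 @0x29[24] → 0x3A007  P=1,RW=1,US=1,PS=0
  L1 @0x3A[25] → 0x3E007  P=1,RW=1,US=1,PS=0
  ⇒ phys 0x3E6EE  [2 reads]
#6 VA=0x2610F30 (r,kernel):
  L0 @0x29[19] → 0x40007  P=1,RW=1,US=1,PS=0
  L1 @0x40[16] → 0x42007  P=1,RW=1,US=1,PS=0
  ⇒ phys 0x42F30  [2 reads]
#7 VA=0x2E091A3 (w,user):
  L0 @0x29[23] → 0x46007  P=1,RW=1,US=1,PS=0
  L1 @0x46[9] → 0x49007  P=1,RW=1,US=1,PS=0
  ⇒ phys 0x491A3  [2 reads]

TLB: [["0x3019", "0x3E"], ["0x2610", "0x42"], ["0x2E09", "0x49"]]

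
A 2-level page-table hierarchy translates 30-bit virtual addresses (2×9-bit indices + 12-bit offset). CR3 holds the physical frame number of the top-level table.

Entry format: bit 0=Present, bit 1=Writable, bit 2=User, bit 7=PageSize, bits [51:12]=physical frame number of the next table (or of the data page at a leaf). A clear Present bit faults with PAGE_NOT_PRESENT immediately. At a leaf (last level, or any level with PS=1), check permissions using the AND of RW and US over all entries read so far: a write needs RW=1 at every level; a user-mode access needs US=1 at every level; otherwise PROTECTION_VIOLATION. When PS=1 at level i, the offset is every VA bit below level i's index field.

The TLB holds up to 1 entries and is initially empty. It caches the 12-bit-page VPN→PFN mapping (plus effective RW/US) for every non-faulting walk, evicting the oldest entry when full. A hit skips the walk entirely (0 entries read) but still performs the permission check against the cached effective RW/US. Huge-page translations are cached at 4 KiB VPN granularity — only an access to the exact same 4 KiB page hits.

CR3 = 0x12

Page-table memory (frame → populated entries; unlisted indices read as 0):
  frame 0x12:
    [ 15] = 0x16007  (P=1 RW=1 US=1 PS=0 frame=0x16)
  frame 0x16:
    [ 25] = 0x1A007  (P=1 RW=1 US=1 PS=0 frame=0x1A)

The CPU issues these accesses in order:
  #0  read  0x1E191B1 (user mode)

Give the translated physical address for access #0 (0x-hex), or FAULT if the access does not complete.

Trace:
#0 VA=0x1E191B1 (r,user):
  [0] read 0x12 idx=15: raw=0x16007 flags P=1 W=1 U=1 S=0
  [1] read 0x16 idx=25: raw=0x1A007 flags P=1 W=1 U=1 S=0
  ✓ 0x1A1B1  — 2 lookups

Access #0 PA: 0x1A1B1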